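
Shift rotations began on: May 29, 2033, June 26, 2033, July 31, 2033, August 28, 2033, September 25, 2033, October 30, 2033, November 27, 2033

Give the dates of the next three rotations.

These are Sundays with 28, 35, 28, 28, 35, 28-day gaps.
Each is the final Sunday of its month — May 29, 2033 is past the 28th, so '4th Sunday' doesn't fit.
Last Sunday of December 2033: December 25, 2033.
Last Sunday of January 2034: January 29, 2034.
Last Sunday of February 2034: February 26, 2034.

December 25, 2033; January 29, 2034; February 26, 2034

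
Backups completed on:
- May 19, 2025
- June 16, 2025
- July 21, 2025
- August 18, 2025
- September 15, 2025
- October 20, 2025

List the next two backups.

All dates are Mondays, 28, 35, 28, 28, 35 days apart.
Specifically, the 3rd Monday of each month.
November 2025 — 3rd Monday is November 17, 2025.
3rd Monday of December 2025: December 15, 2025.

November 17, 2025; December 15, 2025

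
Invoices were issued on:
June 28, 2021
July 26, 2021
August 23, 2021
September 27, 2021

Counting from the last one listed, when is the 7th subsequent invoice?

All dates are Mondays, 28, 28, 35 days apart.
Specifically, the 4th Monday of each month.
October 2021 — 4th Monday is October 25, 2021.
4th Monday of November 2021: November 22, 2021.
4th Monday of December 2021: December 27, 2021.
4th Monday of January 2022: January 24, 2022.
February 2022 — 4th Monday is February 28, 2022.
4th Monday of March 2022: March 28, 2022.
April 2022 — 4th Monday is April 25, 2022.

April 25, 2022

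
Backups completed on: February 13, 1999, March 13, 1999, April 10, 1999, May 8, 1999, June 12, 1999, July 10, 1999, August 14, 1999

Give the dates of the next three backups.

September 11, 1999; October 9, 1999; November 13, 1999

These are Saturdays at 28- or 35-day spacing (28, 28, 28, 35, 28, 35).
The pattern: 2nd Saturday of the month.
2nd Saturday of September 1999: September 11, 1999.
October 1999 — 2nd Saturday is October 9, 1999.
2nd Saturday of November 1999: November 13, 1999.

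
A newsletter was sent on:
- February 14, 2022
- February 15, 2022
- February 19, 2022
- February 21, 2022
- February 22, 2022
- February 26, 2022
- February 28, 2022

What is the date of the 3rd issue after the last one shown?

March 7, 2022

Every event lands on a Monday or Tuesday or Saturday (gaps cycle 1, 4, 2, 1, 4, 2).
So the schedule is: every Monday, Tuesday and Saturday.
Next Tuesday: March 1, 2022.
The following Saturday is March 5, 2022.
The following Monday is March 7, 2022.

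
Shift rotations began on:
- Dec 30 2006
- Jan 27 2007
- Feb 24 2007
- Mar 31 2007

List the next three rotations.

Apr 28 2007, May 26 2007, Jun 30 2007

All Saturdays; the gaps (28, 28, 35) vary with month length.
This is the last Saturday of each month.
April 2007 ends with Saturday Apr 28 2007.
Last Saturday of May 2007: May 26 2007.
June 2007 ends with Saturday Jun 30 2007.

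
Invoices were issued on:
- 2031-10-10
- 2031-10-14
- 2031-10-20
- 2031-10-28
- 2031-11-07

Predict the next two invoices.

2031-11-19, 2031-12-03

Gaps: 4, 6, 8, 10 days — each gap is 2 larger than the previous one.
Next gap: 12 days. 2031-11-07 + 12 days = 2031-11-19.
Next gap: 14 days. 2031-11-19 + 14 days = 2031-12-03.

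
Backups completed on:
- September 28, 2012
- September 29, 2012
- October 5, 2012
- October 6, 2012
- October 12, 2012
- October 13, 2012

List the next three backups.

Every event lands on a Friday or Saturday (gaps cycle 1, 6, 1, 6, 1).
So the schedule is: every Friday and Saturday.
The following Friday is October 19, 2012.
Next Saturday: October 20, 2012.
The following Friday is October 26, 2012.

October 19, 2012; October 20, 2012; October 26, 2012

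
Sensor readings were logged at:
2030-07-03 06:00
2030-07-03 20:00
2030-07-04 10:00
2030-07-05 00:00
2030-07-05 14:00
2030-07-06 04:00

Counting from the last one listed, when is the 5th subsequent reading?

Spacing: 14, 14, 14, 14, 14 h — constant 14 h.
2030-07-06 04:00 + 14 h = 2030-07-06 18:00.
2030-07-06 18:00 + 14 h = 2030-07-07 08:00.
2030-07-07 08:00 + 14 h = 2030-07-07 22:00.
2030-07-07 22:00 + 14 h = 2030-07-08 12:00.
2030-07-08 12:00 + 14 h = 2030-07-09 02:00.

2030-07-09 02:00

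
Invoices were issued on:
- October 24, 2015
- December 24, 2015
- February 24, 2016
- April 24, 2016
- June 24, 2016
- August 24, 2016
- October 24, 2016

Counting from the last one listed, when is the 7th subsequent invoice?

The day-of-month is always 24 (61, 62, 60, 61, 61, 61 days between events).
So this recurs on the 24th of every 2 months.
December 2016: December 24, 2016.
February 2017: February 24, 2017.
Next: April 2017 → April 24, 2017.
June 2017: June 24, 2017.
August 2017: August 24, 2017.
Next: October 2017 → October 24, 2017.
Next: December 2017 → December 24, 2017.

December 24, 2017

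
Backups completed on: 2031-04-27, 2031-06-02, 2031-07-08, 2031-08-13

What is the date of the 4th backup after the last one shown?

2032-01-04

The spacing is 36, 36, 36 days — always 36 days.
2031-08-13 + 36 days = 2031-09-18.
2031-09-18 + 36 days = 2031-10-24.
2031-10-24 + 36 days = 2031-11-29.
2031-11-29 + 36 days = 2032-01-04.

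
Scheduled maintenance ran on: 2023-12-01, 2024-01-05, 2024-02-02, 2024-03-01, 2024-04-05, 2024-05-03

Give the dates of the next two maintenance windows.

2024-06-07, 2024-07-05

All dates are Fridays, 35, 28, 28, 35, 28 days apart.
Specifically, the 1st Friday of each month.
June 2024 — 1st Friday is 2024-06-07.
July 2024 — 1st Friday is 2024-07-05.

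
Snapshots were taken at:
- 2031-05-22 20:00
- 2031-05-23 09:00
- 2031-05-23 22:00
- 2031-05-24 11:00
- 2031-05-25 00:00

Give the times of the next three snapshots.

2031-05-25 13:00, 2031-05-26 02:00, 2031-05-26 15:00

Spacing: 13, 13, 13, 13 h — constant 13 h.
2031-05-25 00:00 + 13 h = 2031-05-25 13:00.
2031-05-25 13:00 + 13 h = 2031-05-26 02:00.
2031-05-26 02:00 + 13 h = 2031-05-26 15:00.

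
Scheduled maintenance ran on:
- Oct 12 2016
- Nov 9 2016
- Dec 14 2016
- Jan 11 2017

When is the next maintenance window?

Feb 8 2017

Gaps: 28, 35, 28 days — a mix of 28 and 35. Every date is a Wednesday.
Each is the 2nd Wednesday of its month.
February 2017 — 2nd Wednesday is Feb 8 2017.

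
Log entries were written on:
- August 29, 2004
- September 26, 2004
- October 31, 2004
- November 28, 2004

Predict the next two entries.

December 26, 2004; January 30, 2005

These are Sundays with 28, 35, 28-day gaps.
Each is the final Sunday of its month — August 29, 2004 is past the 28th, so '4th Sunday' doesn't fit.
December 2004 ends with Sunday December 26, 2004.
Last Sunday of January 2005: January 30, 2005.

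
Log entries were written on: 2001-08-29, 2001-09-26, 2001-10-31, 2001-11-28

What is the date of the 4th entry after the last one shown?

Every date is a Wednesday; gaps 28, 35, 28 days.
Each is the last Wednesday of its month (at least one falls on the 29th or later, ruling out '4th Wednesday').
December 2001 ends with Wednesday 2001-12-26.
January 2002 ends with Wednesday 2002-01-30.
Last Wednesday of February 2002: 2002-02-27.
Last Wednesday of March 2002: 2002-03-27.

2002-03-27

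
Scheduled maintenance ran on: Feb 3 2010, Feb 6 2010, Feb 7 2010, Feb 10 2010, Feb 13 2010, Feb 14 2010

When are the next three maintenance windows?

The gap pattern 3, 1, 3, 3, 1 repeats every 3 events.
These are the Wednesdays, Saturdays and Sundays of each week.
The following Wednesday is Feb 17 2010.
The following Saturday is Feb 20 2010.
The following Sunday is Feb 21 2010.

Feb 17 2010, Feb 20 2010, Feb 21 2010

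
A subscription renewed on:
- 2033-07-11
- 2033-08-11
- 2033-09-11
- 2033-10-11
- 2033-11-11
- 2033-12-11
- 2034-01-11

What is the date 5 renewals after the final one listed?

The day-of-month is always 11 (31, 31, 30, 31, 30, 31 days between events).
So this recurs on the 11th of each month.
February 2034: 2034-02-11.
Next: March 2034 → 2034-03-11.
April 2034: 2034-04-11.
Next: May 2034 → 2034-05-11.
June 2034: 2034-06-11.

2034-06-11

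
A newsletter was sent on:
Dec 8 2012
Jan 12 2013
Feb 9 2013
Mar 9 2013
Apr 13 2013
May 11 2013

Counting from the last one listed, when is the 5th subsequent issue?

These are Saturdays at 28- or 35-day spacing (35, 28, 28, 35, 28).
The pattern: 2nd Saturday of the month.
June 2013 — 2nd Saturday is Jun 8 2013.
July 2013 — 2nd Saturday is Jul 13 2013.
August 2013 — 2nd Saturday is Aug 10 2013.
September 2013 — 2nd Saturday is Sep 14 2013.
October 2013 — 2nd Saturday is Oct 12 2013.

Oct 12 2013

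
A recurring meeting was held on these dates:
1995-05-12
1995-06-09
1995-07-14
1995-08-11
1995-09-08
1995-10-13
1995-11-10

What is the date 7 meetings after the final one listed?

1996-06-14

These are Fridays at 28- or 35-day spacing (28, 35, 28, 28, 35, 28).
The pattern: 2nd Friday of the month.
December 1995 — 2nd Friday is 1995-12-08.
2nd Friday of January 1996: 1996-01-12.
2nd Friday of February 1996: 1996-02-09.
March 1996 — 2nd Friday is 1996-03-08.
April 1996 — 2nd Friday is 1996-04-12.
May 1996 — 2nd Friday is 1996-05-10.
June 1996 — 2nd Friday is 1996-06-14.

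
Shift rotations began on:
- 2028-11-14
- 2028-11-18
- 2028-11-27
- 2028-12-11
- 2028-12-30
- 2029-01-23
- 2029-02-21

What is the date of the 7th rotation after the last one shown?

2030-01-30

Intervals are 4, 9, 14, 19, 24, 29 days — an arithmetic progression with common difference 5.
Next gap: 34 days. 2029-02-21 + 34 days = 2029-03-27.
Next gap: 39 days. 2029-03-27 + 39 days = 2029-05-05.
Next gap: 44 days. 2029-05-05 + 44 days = 2029-06-18.
Next gap: 49 days. 2029-06-18 + 49 days = 2029-08-06.
Next gap: 54 days. 2029-08-06 + 54 days = 2029-09-29.
Next gap: 59 days. 2029-09-29 + 59 days = 2029-11-27.
Next gap: 64 days. 2029-11-27 + 64 days = 2030-01-30.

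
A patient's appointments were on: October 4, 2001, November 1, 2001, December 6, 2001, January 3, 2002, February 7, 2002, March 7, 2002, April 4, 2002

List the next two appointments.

May 2, 2002; June 6, 2002

All dates are Thursdays, 28, 35, 28, 35, 28, 28 days apart.
Specifically, the 1st Thursday of each month.
May 2002 — 1st Thursday is May 2, 2002.
June 2002 — 1st Thursday is June 6, 2002.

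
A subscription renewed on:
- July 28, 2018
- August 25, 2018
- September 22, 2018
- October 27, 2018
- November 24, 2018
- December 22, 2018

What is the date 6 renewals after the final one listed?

June 22, 2019

These are Saturdays at 28- or 35-day spacing (28, 28, 35, 28, 28).
The pattern: 4th Saturday of the month.
4th Saturday of January 2019: January 26, 2019.
February 2019 — 4th Saturday is February 23, 2019.
4th Saturday of March 2019: March 23, 2019.
April 2019 — 4th Saturday is April 27, 2019.
May 2019 — 4th Saturday is May 25, 2019.
4th Saturday of June 2019: June 22, 2019.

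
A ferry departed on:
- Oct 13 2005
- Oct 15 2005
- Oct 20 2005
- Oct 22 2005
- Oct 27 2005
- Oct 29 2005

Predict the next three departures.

Gaps: 2, 5, 2, 5, 2 days — not constant, but cyclic with period 2.
The events fall on every Thursday and Saturday.
Next Thursday: Nov 3 2005.
Next Saturday: Nov 5 2005.
The following Thursday is Nov 10 2005.

Nov 3 2005, Nov 5 2005, Nov 10 2005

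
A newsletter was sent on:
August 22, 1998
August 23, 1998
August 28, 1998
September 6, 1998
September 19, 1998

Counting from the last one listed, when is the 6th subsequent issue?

February 28, 1999

Gaps: 1, 5, 9, 13 days — each gap is 4 larger than the previous one.
Next gap: 17 days. September 19, 1998 + 17 days = October 6, 1998.
Next gap: 21 days. October 6, 1998 + 21 days = October 27, 1998.
Next gap: 25 days. October 27, 1998 + 25 days = November 21, 1998.
Next gap: 29 days. November 21, 1998 + 29 days = December 20, 1998.
Next gap: 33 days. December 20, 1998 + 33 days = January 22, 1999.
Next gap: 37 days. January 22, 1999 + 37 days = February 28, 1999.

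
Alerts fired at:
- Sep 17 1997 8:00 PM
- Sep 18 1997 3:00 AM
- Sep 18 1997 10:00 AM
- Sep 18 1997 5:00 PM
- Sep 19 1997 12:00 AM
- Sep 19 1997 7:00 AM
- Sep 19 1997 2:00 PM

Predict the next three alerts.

Sep 19 1997 9:00 PM, Sep 20 1997 4:00 AM, Sep 20 1997 11:00 AM

The interval is a steady 7 hours (7, 7, 7, 7, 7, 7).
Sep 19 1997 2:00 PM + 7 h = Sep 19 1997 9:00 PM.
Sep 19 1997 9:00 PM + 7 h = Sep 20 1997 4:00 AM.
Sep 20 1997 4:00 AM + 7 h = Sep 20 1997 11:00 AM.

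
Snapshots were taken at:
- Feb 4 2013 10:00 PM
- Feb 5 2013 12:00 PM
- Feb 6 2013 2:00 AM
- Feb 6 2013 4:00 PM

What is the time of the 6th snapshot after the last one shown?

The interval is a steady 14 hours (14, 14, 14).
Feb 6 2013 4:00 PM + 14 h = Feb 7 2013 6:00 AM.
Feb 7 2013 6:00 AM + 14 h = Feb 7 2013 8:00 PM.
Feb 7 2013 8:00 PM + 14 h = Feb 8 2013 10:00 AM.
Feb 8 2013 10:00 AM + 14 h = Feb 9 2013 12:00 AM.
Feb 9 2013 12:00 AM + 14 h = Feb 9 2013 2:00 PM.
Feb 9 2013 2:00 PM + 14 h = Feb 10 2013 4:00 AM.

Feb 10 2013 4:00 AM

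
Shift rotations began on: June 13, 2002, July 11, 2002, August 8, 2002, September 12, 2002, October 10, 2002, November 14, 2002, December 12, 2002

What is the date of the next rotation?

These are Thursdays at 28- or 35-day spacing (28, 28, 35, 28, 35, 28).
The pattern: 2nd Thursday of the month.
2nd Thursday of January 2003: January 9, 2003.

January 9, 2003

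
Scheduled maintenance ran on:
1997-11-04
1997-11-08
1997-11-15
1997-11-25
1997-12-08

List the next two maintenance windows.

1997-12-24, 1998-01-12

Intervals are 4, 7, 10, 13 days — an arithmetic progression with common difference 3.
Next gap: 16 days. 1997-12-08 + 16 days = 1997-12-24.
Next gap: 19 days. 1997-12-24 + 19 days = 1998-01-12.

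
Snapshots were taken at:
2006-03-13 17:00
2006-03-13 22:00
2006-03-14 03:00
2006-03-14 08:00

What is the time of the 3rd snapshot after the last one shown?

The interval is a steady 5 hours (5, 5, 5).
2006-03-14 08:00 + 5 h = 2006-03-14 13:00.
2006-03-14 13:00 + 5 h = 2006-03-14 18:00.
2006-03-14 18:00 + 5 h = 2006-03-14 23:00.

2006-03-14 23:00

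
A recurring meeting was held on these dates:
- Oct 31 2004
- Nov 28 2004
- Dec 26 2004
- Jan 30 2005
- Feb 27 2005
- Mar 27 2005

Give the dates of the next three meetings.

These are Sundays with 28, 28, 35, 28, 28-day gaps.
Each is the final Sunday of its month — Oct 31 2004 is past the 28th, so '4th Sunday' doesn't fit.
Last Sunday of April 2005: Apr 24 2005.
Last Sunday of May 2005: May 29 2005.
June 2005 ends with Sunday Jun 26 2005.

Apr 24 2005, May 29 2005, Jun 26 2005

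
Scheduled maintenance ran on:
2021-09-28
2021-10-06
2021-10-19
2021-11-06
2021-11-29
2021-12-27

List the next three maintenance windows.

Intervals are 8, 13, 18, 23, 28 days — an arithmetic progression with common difference 5.
Next gap: 33 days. 2021-12-27 + 33 days = 2022-01-29.
Next gap: 38 days. 2022-01-29 + 38 days = 2022-03-08.
Next gap: 43 days. 2022-03-08 + 43 days = 2022-04-20.

2022-01-29, 2022-03-08, 2022-04-20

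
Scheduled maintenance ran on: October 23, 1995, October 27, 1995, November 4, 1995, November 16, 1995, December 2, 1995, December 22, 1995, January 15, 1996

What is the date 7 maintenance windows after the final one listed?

Gaps: 4, 8, 12, 16, 20, 24 days — each gap is 4 larger than the previous one.
Next gap: 28 days. January 15, 1996 + 28 days = February 12, 1996.
Next gap: 32 days. February 12, 1996 + 32 days = March 15, 1996.
Next gap: 36 days. March 15, 1996 + 36 days = April 20, 1996.
Next gap: 40 days. April 20, 1996 + 40 days = May 30, 1996.
Next gap: 44 days. May 30, 1996 + 44 days = July 13, 1996.
Next gap: 48 days. July 13, 1996 + 48 days = August 30, 1996.
Next gap: 52 days. August 30, 1996 + 52 days = October 21, 1996.

October 21, 1996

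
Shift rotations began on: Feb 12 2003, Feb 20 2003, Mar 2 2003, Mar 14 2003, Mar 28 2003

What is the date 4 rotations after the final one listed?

Jun 12 2003

Gaps: 8, 10, 12, 14 days — each gap is 2 larger than the previous one.
Next gap: 16 days. Mar 28 2003 + 16 days = Apr 13 2003.
Next gap: 18 days. Apr 13 2003 + 18 days = May 1 2003.
Next gap: 20 days. May 1 2003 + 20 days = May 21 2003.
Next gap: 22 days. May 21 2003 + 22 days = Jun 12 2003.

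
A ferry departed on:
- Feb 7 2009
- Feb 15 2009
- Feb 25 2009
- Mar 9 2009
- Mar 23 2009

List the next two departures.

Intervals are 8, 10, 12, 14 days — an arithmetic progression with common difference 2.
Next gap: 16 days. Mar 23 2009 + 16 days = Apr 8 2009.
Next gap: 18 days. Apr 8 2009 + 18 days = Apr 26 2009.

Apr 8 2009, Apr 26 2009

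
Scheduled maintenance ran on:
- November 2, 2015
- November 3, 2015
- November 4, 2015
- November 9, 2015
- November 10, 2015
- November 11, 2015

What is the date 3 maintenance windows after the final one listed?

November 18, 2015

Every event lands on a Monday or Tuesday or Wednesday (gaps cycle 1, 1, 5, 1, 1).
So the schedule is: every Monday, Tuesday and Wednesday.
The following Monday is November 16, 2015.
The following Tuesday is November 17, 2015.
Next Wednesday: November 18, 2015.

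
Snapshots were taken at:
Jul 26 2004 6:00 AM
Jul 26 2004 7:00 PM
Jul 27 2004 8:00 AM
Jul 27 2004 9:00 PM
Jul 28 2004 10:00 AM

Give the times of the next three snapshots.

Jul 28 2004 11:00 PM, Jul 29 2004 12:00 PM, Jul 30 2004 1:00 AM

Spacing: 13, 13, 13, 13 h — constant 13 h.
Jul 28 2004 10:00 AM + 13 h = Jul 28 2004 11:00 PM.
Jul 28 2004 11:00 PM + 13 h = Jul 29 2004 12:00 PM.
Jul 29 2004 12:00 PM + 13 h = Jul 30 2004 1:00 AM.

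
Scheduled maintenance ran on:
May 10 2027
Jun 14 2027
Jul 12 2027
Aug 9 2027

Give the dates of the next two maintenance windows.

All dates are Mondays, 35, 28, 28 days apart.
Specifically, the 2nd Monday of each month.
September 2027 — 2nd Monday is Sep 13 2027.
October 2027 — 2nd Monday is Oct 11 2027.

Sep 13 2027, Oct 11 2027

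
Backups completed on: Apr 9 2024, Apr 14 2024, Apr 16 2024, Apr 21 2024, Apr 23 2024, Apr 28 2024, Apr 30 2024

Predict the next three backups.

May 5 2024, May 7 2024, May 12 2024

Gaps: 5, 2, 5, 2, 5, 2 days — not constant, but cyclic with period 2.
The events fall on every Tuesday and Sunday.
Next Sunday: May 5 2024.
Next Tuesday: May 7 2024.
The following Sunday is May 12 2024.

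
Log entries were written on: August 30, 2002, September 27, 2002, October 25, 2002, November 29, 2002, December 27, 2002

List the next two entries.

All Fridays; the gaps (28, 28, 35, 28) vary with month length.
This is the last Friday of each month.
January 2003 ends with Friday January 31, 2003.
February 2003 ends with Friday February 28, 2003.

January 31, 2003; February 28, 2003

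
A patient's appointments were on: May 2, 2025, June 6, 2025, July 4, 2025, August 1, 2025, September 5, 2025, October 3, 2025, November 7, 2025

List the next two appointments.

December 5, 2025; January 2, 2026

These are Fridays at 28- or 35-day spacing (35, 28, 28, 35, 28, 35).
The pattern: 1st Friday of the month.
December 2025 — 1st Friday is December 5, 2025.
January 2026 — 1st Friday is January 2, 2026.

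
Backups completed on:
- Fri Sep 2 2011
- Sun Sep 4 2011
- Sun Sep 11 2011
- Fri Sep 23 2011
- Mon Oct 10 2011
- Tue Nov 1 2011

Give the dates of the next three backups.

Mon Nov 28 2011, Fri Dec 30 2011, Sun Feb 5 2012

The spacing grows by 5 each time: 2, 7, 12, 17, 22 days.
Next gap: 27 days. Tue Nov 1 2011 + 27 days = Mon Nov 28 2011.
Next gap: 32 days. Mon Nov 28 2011 + 32 days = Fri Dec 30 2011.
Next gap: 37 days. Fri Dec 30 2011 + 37 days = Sun Feb 5 2012.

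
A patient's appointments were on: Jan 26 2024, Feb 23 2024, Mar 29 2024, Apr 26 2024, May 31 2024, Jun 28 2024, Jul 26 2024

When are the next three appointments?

These are Fridays with 28, 35, 28, 35, 28, 28-day gaps.
Each is the final Friday of its month — Mar 29 2024 is past the 28th, so '4th Friday' doesn't fit.
August 2024 ends with Friday Aug 30 2024.
September 2024 ends with Friday Sep 27 2024.
October 2024 ends with Friday Oct 25 2024.

Aug 30 2024, Sep 27 2024, Oct 25 2024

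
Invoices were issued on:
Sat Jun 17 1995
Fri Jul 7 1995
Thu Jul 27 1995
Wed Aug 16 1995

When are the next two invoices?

Tue Sep 5 1995, Mon Sep 25 1995

Gaps between consecutive events: 20, 20, 20 days — a constant 20-day interval.
Wed Aug 16 1995 + 20 days = Tue Sep 5 1995.
Tue Sep 5 1995 + 20 days = Mon Sep 25 1995.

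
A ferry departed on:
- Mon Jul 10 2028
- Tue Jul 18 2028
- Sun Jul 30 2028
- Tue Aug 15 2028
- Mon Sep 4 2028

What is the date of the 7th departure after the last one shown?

Mon May 14 2029

The spacing grows by 4 each time: 8, 12, 16, 20 days.
Next gap: 24 days. Mon Sep 4 2028 + 24 days = Thu Sep 28 2028.
Next gap: 28 days. Thu Sep 28 2028 + 28 days = Thu Oct 26 2028.
Next gap: 32 days. Thu Oct 26 2028 + 32 days = Mon Nov 27 2028.
Next gap: 36 days. Mon Nov 27 2028 + 36 days = Tue Jan 2 2029.
Next gap: 40 days. Tue Jan 2 2029 + 40 days = Sun Feb 11 2029.
Next gap: 44 days. Sun Feb 11 2029 + 44 days = Tue Mar 27 2029.
Next gap: 48 days. Tue Mar 27 2029 + 48 days = Mon May 14 2029.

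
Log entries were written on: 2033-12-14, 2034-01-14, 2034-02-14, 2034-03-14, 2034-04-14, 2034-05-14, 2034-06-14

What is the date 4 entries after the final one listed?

2034-10-14

Each date is the 14th; the gaps (31, 31, 28, 31, 30, 31) track the month lengths.
The rule is the 14th of each month.
Next: July 2034 → 2034-07-14.
August 2034: 2034-08-14.
Next: September 2034 → 2034-09-14.
Next: October 2034 → 2034-10-14.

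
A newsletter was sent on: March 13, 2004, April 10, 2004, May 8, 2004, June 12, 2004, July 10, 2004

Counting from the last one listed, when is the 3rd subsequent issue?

Gaps: 28, 28, 35, 28 days — a mix of 28 and 35. Every date is a Saturday.
Each is the 2nd Saturday of its month.
August 2004 — 2nd Saturday is August 14, 2004.
September 2004 — 2nd Saturday is September 11, 2004.
2nd Saturday of October 2004: October 9, 2004.

October 9, 2004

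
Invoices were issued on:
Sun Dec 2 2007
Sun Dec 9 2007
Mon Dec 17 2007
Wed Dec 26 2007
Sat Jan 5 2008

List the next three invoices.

Wed Jan 16 2008, Mon Jan 28 2008, Sun Feb 10 2008

Gaps: 7, 8, 9, 10 days — each gap is 1 larger than the previous one.
Next gap: 11 days. Sat Jan 5 2008 + 11 days = Wed Jan 16 2008.
Next gap: 12 days. Wed Jan 16 2008 + 12 days = Mon Jan 28 2008.
Next gap: 13 days. Mon Jan 28 2008 + 13 days = Sun Feb 10 2008.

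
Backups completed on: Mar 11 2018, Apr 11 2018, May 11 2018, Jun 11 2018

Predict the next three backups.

Gaps: 31, 30, 31 days — not constant. Every event is on the 11th of the month.
Pattern: the 11th of each month.
July 2018: Jul 11 2018.
Next: August 2018 → Aug 11 2018.
Next: September 2018 → Sep 11 2018.

Jul 11 2018, Aug 11 2018, Sep 11 2018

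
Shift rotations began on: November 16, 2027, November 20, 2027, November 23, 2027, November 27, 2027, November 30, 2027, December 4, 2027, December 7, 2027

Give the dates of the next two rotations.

The gap pattern 4, 3, 4, 3, 4, 3 repeats every 2 events.
These are the Tuesdays and Saturdays of each week.
Next Saturday: December 11, 2027.
The following Tuesday is December 14, 2027.

December 11, 2027; December 14, 2027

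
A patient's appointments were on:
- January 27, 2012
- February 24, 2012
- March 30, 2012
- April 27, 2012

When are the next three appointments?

All Fridays; the gaps (28, 35, 28) vary with month length.
This is the last Friday of each month.
May 2012 ends with Friday May 25, 2012.
Last Friday of June 2012: June 29, 2012.
July 2012 ends with Friday July 27, 2012.

May 25, 2012; June 29, 2012; July 27, 2012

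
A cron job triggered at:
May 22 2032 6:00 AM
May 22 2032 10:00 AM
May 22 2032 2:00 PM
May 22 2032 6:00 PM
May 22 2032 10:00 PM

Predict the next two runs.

May 23 2032 2:00 AM, May 23 2032 6:00 AM

Gaps: 4, 4, 4, 4 hours — each event is 4 hours after the previous one.
May 22 2032 10:00 PM + 4 h = May 23 2032 2:00 AM.
May 23 2032 2:00 AM + 4 h = May 23 2032 6:00 AM.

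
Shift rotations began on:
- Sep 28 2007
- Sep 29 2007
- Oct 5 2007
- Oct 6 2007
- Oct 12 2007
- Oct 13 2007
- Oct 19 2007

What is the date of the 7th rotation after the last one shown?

Gaps: 1, 6, 1, 6, 1, 6 days — not constant, but cyclic with period 2.
The events fall on every Friday and Saturday.
The following Saturday is Oct 20 2007.
Next Friday: Oct 26 2007.
Next Saturday: Oct 27 2007.
Next Friday: Nov 2 2007.
The following Saturday is Nov 3 2007.
The following Friday is Nov 9 2007.
Next Saturday: Nov 10 2007.

Nov 10 2007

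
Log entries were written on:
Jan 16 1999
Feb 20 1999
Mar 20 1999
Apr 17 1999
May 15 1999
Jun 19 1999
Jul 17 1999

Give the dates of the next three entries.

Aug 21 1999, Sep 18 1999, Oct 16 1999

Gaps: 35, 28, 28, 28, 35, 28 days — a mix of 28 and 35. Every date is a Saturday.
Each is the 3rd Saturday of its month.
August 1999 — 3rd Saturday is Aug 21 1999.
3rd Saturday of September 1999: Sep 18 1999.
3rd Saturday of October 1999: Oct 16 1999.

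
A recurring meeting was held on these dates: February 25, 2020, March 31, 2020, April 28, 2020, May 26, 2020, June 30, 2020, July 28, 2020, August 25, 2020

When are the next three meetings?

Every date is a Tuesday; gaps 35, 28, 28, 35, 28, 28 days.
Each is the last Tuesday of its month (at least one falls on the 29th or later, ruling out '4th Tuesday').
Last Tuesday of September 2020: September 29, 2020.
October 2020 ends with Tuesday October 27, 2020.
November 2020 ends with Tuesday November 24, 2020.

September 29, 2020; October 27, 2020; November 24, 2020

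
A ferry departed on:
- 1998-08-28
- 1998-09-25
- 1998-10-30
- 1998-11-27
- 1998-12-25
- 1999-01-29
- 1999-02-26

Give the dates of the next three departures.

All Fridays; the gaps (28, 35, 28, 28, 35, 28) vary with month length.
This is the last Friday of each month.
March 1999 ends with Friday 1999-03-26.
Last Friday of April 1999: 1999-04-30.
May 1999 ends with Friday 1999-05-28.

1999-03-26, 1999-04-30, 1999-05-28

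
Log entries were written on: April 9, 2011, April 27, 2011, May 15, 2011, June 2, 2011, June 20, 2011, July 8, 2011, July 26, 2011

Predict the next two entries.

August 13, 2011; August 31, 2011

Gaps between consecutive events: 18, 18, 18, 18, 18, 18 days — a constant 18-day interval.
July 26, 2011 + 18 days = August 13, 2011.
August 13, 2011 + 18 days = August 31, 2011.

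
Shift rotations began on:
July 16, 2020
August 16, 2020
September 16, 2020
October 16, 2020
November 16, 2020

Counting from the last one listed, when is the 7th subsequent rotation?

June 16, 2021

Gaps: 31, 31, 30, 31 days — not constant. Every event is on the 16th of the month.
Pattern: the 16th of each month.
Next: December 2020 → December 16, 2020.
January 2021: January 16, 2021.
February 2021: February 16, 2021.
March 2021: March 16, 2021.
Next: April 2021 → April 16, 2021.
May 2021: May 16, 2021.
June 2021: June 16, 2021.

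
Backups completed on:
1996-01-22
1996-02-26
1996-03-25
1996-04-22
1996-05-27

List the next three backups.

Gaps: 35, 28, 28, 35 days — a mix of 28 and 35. Every date is a Monday.
Each is the 4th Monday of its month.
June 1996 — 4th Monday is 1996-06-24.
July 1996 — 4th Monday is 1996-07-22.
4th Monday of August 1996: 1996-08-26.

1996-06-24, 1996-07-22, 1996-08-26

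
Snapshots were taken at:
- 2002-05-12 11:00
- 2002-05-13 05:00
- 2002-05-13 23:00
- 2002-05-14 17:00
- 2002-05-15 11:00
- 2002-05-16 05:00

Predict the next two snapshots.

Spacing: 18, 18, 18, 18, 18 h — constant 18 h.
2002-05-16 05:00 + 18 h = 2002-05-16 23:00.
2002-05-16 23:00 + 18 h = 2002-05-17 17:00.

2002-05-16 23:00, 2002-05-17 17:00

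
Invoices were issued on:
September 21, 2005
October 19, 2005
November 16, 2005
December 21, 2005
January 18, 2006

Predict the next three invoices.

February 15, 2006; March 15, 2006; April 19, 2006

All dates are Wednesdays, 28, 28, 35, 28 days apart.
Specifically, the 3rd Wednesday of each month.
3rd Wednesday of February 2006: February 15, 2006.
3rd Wednesday of March 2006: March 15, 2006.
April 2006 — 3rd Wednesday is April 19, 2006.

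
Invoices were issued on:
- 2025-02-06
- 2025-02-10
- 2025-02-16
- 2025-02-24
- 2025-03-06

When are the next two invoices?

Intervals are 4, 6, 8, 10 days — an arithmetic progression with common difference 2.
Next gap: 12 days. 2025-03-06 + 12 days = 2025-03-18.
Next gap: 14 days. 2025-03-18 + 14 days = 2025-04-01.

2025-03-18, 2025-04-01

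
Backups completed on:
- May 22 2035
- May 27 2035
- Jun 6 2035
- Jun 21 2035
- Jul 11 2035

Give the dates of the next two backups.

Aug 5 2035, Sep 4 2035

Gaps: 5, 10, 15, 20 days — each gap is 5 larger than the previous one.
Next gap: 25 days. Jul 11 2035 + 25 days = Aug 5 2035.
Next gap: 30 days. Aug 5 2035 + 30 days = Sep 4 2035.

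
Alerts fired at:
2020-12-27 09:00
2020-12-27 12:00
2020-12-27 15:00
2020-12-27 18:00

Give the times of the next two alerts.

Gaps: 3, 3, 3 hours — each event is 3 hours after the previous one.
2020-12-27 18:00 + 3 h = 2020-12-27 21:00.
2020-12-27 21:00 + 3 h = 2020-12-28 00:00.

2020-12-27 21:00, 2020-12-28 00:00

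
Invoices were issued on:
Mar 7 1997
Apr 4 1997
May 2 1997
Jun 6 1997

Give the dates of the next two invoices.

Jul 4 1997, Aug 1 1997

These are Fridays at 28- or 35-day spacing (28, 28, 35).
The pattern: 1st Friday of the month.
July 1997 — 1st Friday is Jul 4 1997.
1st Friday of August 1997: Aug 1 1997.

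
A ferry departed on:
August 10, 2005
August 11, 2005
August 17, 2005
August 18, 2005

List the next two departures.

The gap pattern 1, 6, 1 repeats every 2 events.
These are the Wednesdays and Thursdays of each week.
Next Wednesday: August 24, 2005.
Next Thursday: August 25, 2005.

August 24, 2005; August 25, 2005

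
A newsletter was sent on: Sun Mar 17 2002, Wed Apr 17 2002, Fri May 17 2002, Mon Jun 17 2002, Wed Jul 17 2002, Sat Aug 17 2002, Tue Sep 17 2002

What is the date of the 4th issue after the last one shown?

Fri Jan 17 2003

Gaps: 31, 30, 31, 30, 31, 31 days — not constant. Every event is on the 17th of the month.
Pattern: the 17th of each month.
Next: October 2002 → Thu Oct 17 2002.
November 2002: Sun Nov 17 2002.
December 2002: Tue Dec 17 2002.
Next: January 2003 → Fri Jan 17 2003.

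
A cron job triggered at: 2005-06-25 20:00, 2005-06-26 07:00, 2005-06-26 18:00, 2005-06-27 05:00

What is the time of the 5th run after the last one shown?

Spacing: 11, 11, 11 h — constant 11 h.
2005-06-27 05:00 + 11 h = 2005-06-27 16:00.
2005-06-27 16:00 + 11 h = 2005-06-28 03:00.
2005-06-28 03:00 + 11 h = 2005-06-28 14:00.
2005-06-28 14:00 + 11 h = 2005-06-29 01:00.
2005-06-29 01:00 + 11 h = 2005-06-29 12:00.

2005-06-29 12:00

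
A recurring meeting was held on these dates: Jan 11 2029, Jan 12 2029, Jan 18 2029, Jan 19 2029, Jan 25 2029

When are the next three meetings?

Jan 26 2029, Feb 1 2029, Feb 2 2029

Gaps: 1, 6, 1, 6 days — not constant, but cyclic with period 2.
The events fall on every Thursday and Friday.
Next Friday: Jan 26 2029.
Next Thursday: Feb 1 2029.
The following Friday is Feb 2 2029.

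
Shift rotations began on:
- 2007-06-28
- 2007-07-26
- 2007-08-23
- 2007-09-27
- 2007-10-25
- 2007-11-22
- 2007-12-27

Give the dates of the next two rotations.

Gaps: 28, 28, 35, 28, 28, 35 days — a mix of 28 and 35. Every date is a Thursday.
Each is the 4th Thursday of its month.
4th Thursday of January 2008: 2008-01-24.
4th Thursday of February 2008: 2008-02-28.

2008-01-24, 2008-02-28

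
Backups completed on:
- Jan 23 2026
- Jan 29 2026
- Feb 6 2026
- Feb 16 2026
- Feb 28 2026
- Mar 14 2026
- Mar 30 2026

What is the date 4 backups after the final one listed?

Intervals are 6, 8, 10, 12, 14, 16 days — an arithmetic progression with common difference 2.
Next gap: 18 days. Mar 30 2026 + 18 days = Apr 17 2026.
Next gap: 20 days. Apr 17 2026 + 20 days = May 7 2026.
Next gap: 22 days. May 7 2026 + 22 days = May 29 2026.
Next gap: 24 days. May 29 2026 + 24 days = Jun 22 2026.

Jun 22 2026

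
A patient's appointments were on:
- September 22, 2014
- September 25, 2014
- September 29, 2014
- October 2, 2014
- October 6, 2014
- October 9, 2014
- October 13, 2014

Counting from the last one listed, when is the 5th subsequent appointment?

October 30, 2014

Gaps: 3, 4, 3, 4, 3, 4 days — not constant, but cyclic with period 2.
The events fall on every Monday and Thursday.
The following Thursday is October 16, 2014.
The following Monday is October 20, 2014.
The following Thursday is October 23, 2014.
Next Monday: October 27, 2014.
Next Thursday: October 30, 2014.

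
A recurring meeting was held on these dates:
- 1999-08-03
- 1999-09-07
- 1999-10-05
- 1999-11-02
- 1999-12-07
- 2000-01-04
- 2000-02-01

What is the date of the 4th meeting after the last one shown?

All dates are Tuesdays, 35, 28, 28, 35, 28, 28 days apart.
Specifically, the 1st Tuesday of each month.
March 2000 — 1st Tuesday is 2000-03-07.
1st Tuesday of April 2000: 2000-04-04.
May 2000 — 1st Tuesday is 2000-05-02.
June 2000 — 1st Tuesday is 2000-06-06.

2000-06-06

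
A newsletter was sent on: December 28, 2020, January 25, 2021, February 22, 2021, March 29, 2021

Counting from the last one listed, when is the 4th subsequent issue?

July 26, 2021

These are Mondays with 28, 28, 35-day gaps.
Each is the final Monday of its month — March 29, 2021 is past the 28th, so '4th Monday' doesn't fit.
Last Monday of April 2021: April 26, 2021.
Last Monday of May 2021: May 31, 2021.
Last Monday of June 2021: June 28, 2021.
July 2021 ends with Monday July 26, 2021.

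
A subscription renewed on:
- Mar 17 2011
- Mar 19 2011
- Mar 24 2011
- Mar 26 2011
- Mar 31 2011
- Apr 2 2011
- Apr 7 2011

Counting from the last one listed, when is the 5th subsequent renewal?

The gap pattern 2, 5, 2, 5, 2, 5 repeats every 2 events.
These are the Thursdays and Saturdays of each week.
The following Saturday is Apr 9 2011.
Next Thursday: Apr 14 2011.
The following Saturday is Apr 16 2011.
Next Thursday: Apr 21 2011.
The following Saturday is Apr 23 2011.

Apr 23 2011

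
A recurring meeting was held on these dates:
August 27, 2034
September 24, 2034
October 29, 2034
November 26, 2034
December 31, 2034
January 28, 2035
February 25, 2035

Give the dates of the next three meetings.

March 25, 2035; April 29, 2035; May 27, 2035

These are Sundays with 28, 35, 28, 35, 28, 28-day gaps.
Each is the final Sunday of its month — October 29, 2034 is past the 28th, so '4th Sunday' doesn't fit.
Last Sunday of March 2035: March 25, 2035.
Last Sunday of April 2035: April 29, 2035.
May 2035 ends with Sunday May 27, 2035.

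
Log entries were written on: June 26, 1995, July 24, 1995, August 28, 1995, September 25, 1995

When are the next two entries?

October 23, 1995; November 27, 1995

All dates are Mondays, 28, 35, 28 days apart.
Specifically, the 4th Monday of each month.
October 1995 — 4th Monday is October 23, 1995.
4th Monday of November 1995: November 27, 1995.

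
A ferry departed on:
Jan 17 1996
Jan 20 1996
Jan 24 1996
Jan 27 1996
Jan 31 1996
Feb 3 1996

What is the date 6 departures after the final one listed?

Feb 24 1996

Every event lands on a Wednesday or Saturday (gaps cycle 3, 4, 3, 4, 3).
So the schedule is: every Wednesday and Saturday.
The following Wednesday is Feb 7 1996.
The following Saturday is Feb 10 1996.
Next Wednesday: Feb 14 1996.
The following Saturday is Feb 17 1996.
Next Wednesday: Feb 21 1996.
Next Saturday: Feb 24 1996.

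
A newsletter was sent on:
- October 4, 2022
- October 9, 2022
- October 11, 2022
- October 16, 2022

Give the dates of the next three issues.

October 18, 2022; October 23, 2022; October 25, 2022

Gaps: 5, 2, 5 days — not constant, but cyclic with period 2.
The events fall on every Tuesday and Sunday.
The following Tuesday is October 18, 2022.
Next Sunday: October 23, 2022.
The following Tuesday is October 25, 2022.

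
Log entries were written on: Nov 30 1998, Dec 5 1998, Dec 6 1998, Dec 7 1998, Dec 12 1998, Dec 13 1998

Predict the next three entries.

Dec 14 1998, Dec 19 1998, Dec 20 1998

Gaps: 5, 1, 1, 5, 1 days — not constant, but cyclic with period 3.
The events fall on every Monday, Saturday and Sunday.
Next Monday: Dec 14 1998.
The following Saturday is Dec 19 1998.
The following Sunday is Dec 20 1998.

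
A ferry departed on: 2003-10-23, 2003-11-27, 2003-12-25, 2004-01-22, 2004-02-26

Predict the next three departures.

2004-03-25, 2004-04-22, 2004-05-27

All dates are Thursdays, 35, 28, 28, 35 days apart.
Specifically, the 4th Thursday of each month.
4th Thursday of March 2004: 2004-03-25.
April 2004 — 4th Thursday is 2004-04-22.
4th Thursday of May 2004: 2004-05-27.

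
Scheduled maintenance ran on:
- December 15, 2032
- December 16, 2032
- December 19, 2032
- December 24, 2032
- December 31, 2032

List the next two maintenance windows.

Gaps: 1, 3, 5, 7 days — each gap is 2 larger than the previous one.
Next gap: 9 days. December 31, 2032 + 9 days = January 9, 2033.
Next gap: 11 days. January 9, 2033 + 11 days = January 20, 2033.

January 9, 2033; January 20, 2033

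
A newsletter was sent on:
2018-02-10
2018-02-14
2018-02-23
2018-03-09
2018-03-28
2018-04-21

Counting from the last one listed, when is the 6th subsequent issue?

The spacing grows by 5 each time: 4, 9, 14, 19, 24 days.
Next gap: 29 days. 2018-04-21 + 29 days = 2018-05-20.
Next gap: 34 days. 2018-05-20 + 34 days = 2018-06-23.
Next gap: 39 days. 2018-06-23 + 39 days = 2018-08-01.
Next gap: 44 days. 2018-08-01 + 44 days = 2018-09-14.
Next gap: 49 days. 2018-09-14 + 49 days = 2018-11-02.
Next gap: 54 days. 2018-11-02 + 54 days = 2018-12-26.

2018-12-26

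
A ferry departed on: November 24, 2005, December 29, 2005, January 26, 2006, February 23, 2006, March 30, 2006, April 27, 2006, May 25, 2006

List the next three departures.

June 29, 2006; July 27, 2006; August 31, 2006

Every date is a Thursday; gaps 35, 28, 28, 35, 28, 28 days.
Each is the last Thursday of its month (at least one falls on the 29th or later, ruling out '4th Thursday').
June 2006 ends with Thursday June 29, 2006.
July 2006 ends with Thursday July 27, 2006.
August 2006 ends with Thursday August 31, 2006.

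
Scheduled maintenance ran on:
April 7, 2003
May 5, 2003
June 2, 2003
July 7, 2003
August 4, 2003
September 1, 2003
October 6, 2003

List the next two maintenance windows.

All dates are Mondays, 28, 28, 35, 28, 28, 35 days apart.
Specifically, the 1st Monday of each month.
1st Monday of November 2003: November 3, 2003.
December 2003 — 1st Monday is December 1, 2003.

November 3, 2003; December 1, 2003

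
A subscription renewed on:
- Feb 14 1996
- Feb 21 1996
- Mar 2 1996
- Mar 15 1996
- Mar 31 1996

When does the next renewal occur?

Intervals are 7, 10, 13, 16 days — an arithmetic progression with common difference 3.
Next gap: 19 days. Mar 31 1996 + 19 days = Apr 19 1996.

Apr 19 1996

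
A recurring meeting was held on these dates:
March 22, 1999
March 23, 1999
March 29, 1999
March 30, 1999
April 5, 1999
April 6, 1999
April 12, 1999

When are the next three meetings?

The gap pattern 1, 6, 1, 6, 1, 6 repeats every 2 events.
These are the Mondays and Tuesdays of each week.
Next Tuesday: April 13, 1999.
The following Monday is April 19, 1999.
Next Tuesday: April 20, 1999.

April 13, 1999; April 19, 1999; April 20, 1999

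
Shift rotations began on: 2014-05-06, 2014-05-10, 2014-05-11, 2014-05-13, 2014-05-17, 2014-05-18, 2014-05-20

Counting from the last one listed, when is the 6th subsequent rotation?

The gap pattern 4, 1, 2, 4, 1, 2 repeats every 3 events.
These are the Tuesdays, Saturdays and Sundays of each week.
The following Saturday is 2014-05-24.
Next Sunday: 2014-05-25.
Next Tuesday: 2014-05-27.
Next Saturday: 2014-05-31.
The following Sunday is 2014-06-01.
Next Tuesday: 2014-06-03.

2014-06-03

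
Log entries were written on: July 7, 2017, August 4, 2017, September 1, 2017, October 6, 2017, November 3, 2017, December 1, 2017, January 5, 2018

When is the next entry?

Gaps: 28, 28, 35, 28, 28, 35 days — a mix of 28 and 35. Every date is a Friday.
Each is the 1st Friday of its month.
1st Friday of February 2018: February 2, 2018.

February 2, 2018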